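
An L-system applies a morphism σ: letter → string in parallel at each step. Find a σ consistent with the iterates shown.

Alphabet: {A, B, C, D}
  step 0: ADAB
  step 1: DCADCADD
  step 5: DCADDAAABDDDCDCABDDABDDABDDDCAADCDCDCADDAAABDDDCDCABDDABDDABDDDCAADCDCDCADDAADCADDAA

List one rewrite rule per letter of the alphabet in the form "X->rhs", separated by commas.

  step 0 ⇒ step 1: ADAB ⇒ DC·A·DC·ADD
    A ↦ DC
    B ↦ ADD
    D ↦ A
    C ↦ BDD  (constrained at step 1)

A->DC, B->ADD, C->BDD, D->A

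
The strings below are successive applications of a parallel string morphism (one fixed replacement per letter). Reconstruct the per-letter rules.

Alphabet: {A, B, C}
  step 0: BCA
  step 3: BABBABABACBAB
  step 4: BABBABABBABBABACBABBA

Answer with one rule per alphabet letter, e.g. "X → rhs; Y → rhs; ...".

A->B, B->BA, C->AC

  step 3 ⇒ step 4: BABBABABACBAB ⇒ BA·B·BA·BA·B·BA·B·BA·B·AC·BA·B·BA
    A ↦ B
    B ↦ BA
    C ↦ AC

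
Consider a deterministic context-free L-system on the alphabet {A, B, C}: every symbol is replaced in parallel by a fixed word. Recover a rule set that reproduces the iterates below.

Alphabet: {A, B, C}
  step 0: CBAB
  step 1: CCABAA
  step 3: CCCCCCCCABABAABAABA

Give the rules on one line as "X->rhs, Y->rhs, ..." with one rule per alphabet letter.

  step 0 ⇒ step 1: CBAB ⇒ CC·A·BA·A
    A ↦ BA
    B ↦ A
    C ↦ CC

A->BA, B->A, C->CC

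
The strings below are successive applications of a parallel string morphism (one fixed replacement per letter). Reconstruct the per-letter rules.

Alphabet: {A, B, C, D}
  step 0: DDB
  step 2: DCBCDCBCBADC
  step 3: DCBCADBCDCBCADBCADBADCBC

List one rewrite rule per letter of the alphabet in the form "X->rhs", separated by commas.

  step 2 ⇒ step 3: DCBCDCBCBADC ⇒ DC·BC·AD·BC·DC·BC·AD·BC·AD·BA·DC·BC
    A ↦ BA
    B ↦ AD
    C ↦ BC
    D ↦ DC

A->BA, B->AD, C->BC, D->DC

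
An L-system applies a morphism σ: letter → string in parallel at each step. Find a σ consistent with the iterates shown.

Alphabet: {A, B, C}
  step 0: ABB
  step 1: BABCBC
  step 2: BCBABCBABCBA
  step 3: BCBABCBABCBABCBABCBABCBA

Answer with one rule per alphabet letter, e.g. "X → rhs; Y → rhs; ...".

  step 2 ⇒ step 3: BCBABCBABCBA ⇒ BC·BA·BC·BA·BC·BA·BC·BA·BC·BA·BC·BA
    A ↦ BA
    B ↦ BC
    C ↦ BA

A->BA, B->BC, C->BA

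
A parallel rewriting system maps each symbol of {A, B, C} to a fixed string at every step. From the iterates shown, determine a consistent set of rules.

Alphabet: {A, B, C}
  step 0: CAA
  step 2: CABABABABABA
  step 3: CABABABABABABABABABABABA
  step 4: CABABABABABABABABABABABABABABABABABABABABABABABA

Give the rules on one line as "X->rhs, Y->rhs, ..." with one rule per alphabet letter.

  step 3 ⇒ step 4: CABABABABABABABABABABABA ⇒ CA·BA·BA·BA·BA·BA·BA·BA·BA·BA·BA·BA·BA·BA·BA·BA·BA·BA·BA·BA·BA·BA·BA·BA
    A ↦ BA
    B ↦ BA
    C ↦ CA

A->BA, B->BA, C->CA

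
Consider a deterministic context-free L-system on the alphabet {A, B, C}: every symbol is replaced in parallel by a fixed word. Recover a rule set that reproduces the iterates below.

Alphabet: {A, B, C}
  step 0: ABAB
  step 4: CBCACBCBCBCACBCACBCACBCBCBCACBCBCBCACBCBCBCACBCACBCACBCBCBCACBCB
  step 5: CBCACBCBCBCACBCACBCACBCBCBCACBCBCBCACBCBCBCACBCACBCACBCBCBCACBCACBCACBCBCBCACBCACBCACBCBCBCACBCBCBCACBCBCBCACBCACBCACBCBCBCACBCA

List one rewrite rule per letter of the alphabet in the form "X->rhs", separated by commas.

  step 4 ⇒ step 5: CBCACBCBCBCACBCACBCACBCBCBCACBCBCBCACBCBCBCACBCACBCACBCBCBCACBCB ⇒ CB·CA·CB·CB·CB·CA·CB·CA·CB·CA·CB·CB·CB·CA·CB·CB·CB·CA·CB·CB·CB·CA·CB·CA·CB·CA·CB·CB·CB·CA·CB·CA·CB·CA·CB·CB·CB·CA·CB·CA·CB·CA·CB·CB·CB·CA·CB·CB·CB·CA·CB·CB·CB·CA·CB·CA·CB·CA·CB·CB·CB·CA·CB·CA
    A ↦ CB
    B ↦ CA
    C ↦ CB

A->CB, B->CA, C->CB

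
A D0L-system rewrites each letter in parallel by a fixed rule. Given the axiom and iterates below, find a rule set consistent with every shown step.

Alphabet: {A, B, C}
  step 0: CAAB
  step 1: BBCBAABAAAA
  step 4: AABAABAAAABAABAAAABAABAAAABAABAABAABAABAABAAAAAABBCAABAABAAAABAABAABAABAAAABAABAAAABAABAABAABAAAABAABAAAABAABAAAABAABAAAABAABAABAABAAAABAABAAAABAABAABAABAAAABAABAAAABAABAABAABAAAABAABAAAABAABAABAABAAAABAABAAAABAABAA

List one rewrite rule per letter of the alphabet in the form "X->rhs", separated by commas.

  step 0 ⇒ step 1: CAAB ⇒ BBC·BAA·BAA·AA
    A ↦ BAA
    B ↦ AA
    C ↦ BBC

A->BAA, B->AA, C->BBC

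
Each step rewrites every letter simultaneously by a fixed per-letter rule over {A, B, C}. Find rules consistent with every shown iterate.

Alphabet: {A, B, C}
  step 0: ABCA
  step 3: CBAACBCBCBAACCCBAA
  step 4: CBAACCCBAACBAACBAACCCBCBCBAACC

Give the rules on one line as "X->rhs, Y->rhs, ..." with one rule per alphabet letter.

  step 3 ⇒ step 4: CBAACBCBCBAACCCBAA ⇒ CB·AA·C·C·CB·AA·CB·AA·CB·AA·C·C·CB·CB·CB·AA·C·C
    A ↦ C
    B ↦ AA
    C ↦ CB

A->C, B->AA, C->CB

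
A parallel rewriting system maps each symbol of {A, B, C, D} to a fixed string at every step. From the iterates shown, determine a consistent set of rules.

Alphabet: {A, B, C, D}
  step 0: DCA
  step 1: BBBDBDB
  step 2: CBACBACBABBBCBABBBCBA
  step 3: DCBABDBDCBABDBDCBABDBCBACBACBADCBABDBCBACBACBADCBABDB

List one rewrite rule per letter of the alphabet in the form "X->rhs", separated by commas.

  step 2 ⇒ step 3: CBACBACBABBBCBABBBCBA ⇒ D·CBA·BDB·D·CBA·BDB·D·CBA·BDB·CBA·CBA·CBA·D·CBA·BDB·CBA·CBA·CBA·D·CBA·BDB
    A ↦ BDB
    B ↦ CBA
    C ↦ D
  step 0 ⇒ step 1: DCA ⇒ BBB·D·BDB
    D ↦ BBB

A->BDB, B->CBA, C->D, D->BBB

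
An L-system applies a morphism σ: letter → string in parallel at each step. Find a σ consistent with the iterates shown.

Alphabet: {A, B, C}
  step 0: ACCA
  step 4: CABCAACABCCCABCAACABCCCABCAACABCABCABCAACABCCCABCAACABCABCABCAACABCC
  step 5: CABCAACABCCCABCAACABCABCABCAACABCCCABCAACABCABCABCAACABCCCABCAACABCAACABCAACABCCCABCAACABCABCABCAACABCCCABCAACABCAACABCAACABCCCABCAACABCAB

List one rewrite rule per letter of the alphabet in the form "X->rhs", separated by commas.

  step 4 ⇒ step 5: CABCAACABCCCABCAACABCCCABCAACABCABCABCAACABCCCABCAACABCABCABCAACABCC ⇒ CAB·C·AA·CAB·C·C·CAB·C·AA·CAB·CAB·CAB·C·AA·CAB·C·C·CAB·C·AA·CAB·CAB·CAB·C·AA·CAB·C·C·CAB·C·AA·CAB·C·AA·CAB·C·AA·CAB·C·C·CAB·C·AA·CAB·CAB·CAB·C·AA·CAB·C·C·CAB·C·AA·CAB·C·AA·CAB·C·AA·CAB·C·C·CAB·C·AA·CAB·CAB
    A ↦ C
    B ↦ AA
    C ↦ CAB

A->C, B->AA, C->CAB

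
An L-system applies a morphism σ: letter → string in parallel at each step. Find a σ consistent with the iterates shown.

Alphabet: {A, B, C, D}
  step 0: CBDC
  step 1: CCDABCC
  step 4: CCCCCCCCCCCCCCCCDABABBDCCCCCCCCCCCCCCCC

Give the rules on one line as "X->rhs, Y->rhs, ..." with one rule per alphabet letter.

A->B, B->D, C->CC, D->AB

  step 0 ⇒ step 1: CBDC ⇒ CC·D·AB·CC
    B ↦ D
    C ↦ CC
    D ↦ AB
    A ↦ B  (constrained at step 1)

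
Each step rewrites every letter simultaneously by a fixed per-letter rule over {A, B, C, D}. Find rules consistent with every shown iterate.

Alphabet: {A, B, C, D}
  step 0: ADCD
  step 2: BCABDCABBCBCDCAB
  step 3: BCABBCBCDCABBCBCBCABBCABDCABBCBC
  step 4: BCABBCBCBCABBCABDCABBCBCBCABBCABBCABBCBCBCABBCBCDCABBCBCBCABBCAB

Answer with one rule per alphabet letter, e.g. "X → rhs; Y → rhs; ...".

A->BC, B->BC, C->AB, D->DC

  step 3 ⇒ step 4: BCABBCBCDCABBCBCBCABBCABDCABBCBC ⇒ BC·AB·BC·BC·BC·AB·BC·AB·DC·AB·BC·BC·BC·AB·BC·AB·BC·AB·BC·BC·BC·AB·BC·BC·DC·AB·BC·BC·BC·AB·BC·AB
    A ↦ BC
    B ↦ BC
    C ↦ AB
    D ↦ DC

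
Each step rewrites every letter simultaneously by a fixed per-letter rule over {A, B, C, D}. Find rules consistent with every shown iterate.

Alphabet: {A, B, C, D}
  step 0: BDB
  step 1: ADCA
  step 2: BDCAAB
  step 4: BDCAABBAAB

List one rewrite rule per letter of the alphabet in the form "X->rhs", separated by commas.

A->B, B->A, C->AA, D->DC

  step 1 ⇒ step 2: ADCA ⇒ B·DC·AA·B
    A ↦ B
    C ↦ AA
    D ↦ DC
  step 0 ⇒ step 1: BDB ⇒ A·DC·A
    B ↦ A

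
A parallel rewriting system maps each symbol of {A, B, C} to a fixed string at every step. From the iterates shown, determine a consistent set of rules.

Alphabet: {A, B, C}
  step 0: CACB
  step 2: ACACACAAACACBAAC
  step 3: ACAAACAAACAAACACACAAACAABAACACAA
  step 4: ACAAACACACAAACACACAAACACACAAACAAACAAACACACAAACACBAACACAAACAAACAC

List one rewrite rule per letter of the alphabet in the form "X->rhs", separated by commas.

A->AC, B->BA, C->AA

  step 3 ⇒ step 4: ACAAACAAACAAACACACAAACAABAACACAA ⇒ AC·AA·AC·AC·AC·AA·AC·AC·AC·AA·AC·AC·AC·AA·AC·AA·AC·AA·AC·AC·AC·AA·AC·AC·BA·AC·AC·AA·AC·AA·AC·AC
    A ↦ AC
    B ↦ BA
    C ↦ AA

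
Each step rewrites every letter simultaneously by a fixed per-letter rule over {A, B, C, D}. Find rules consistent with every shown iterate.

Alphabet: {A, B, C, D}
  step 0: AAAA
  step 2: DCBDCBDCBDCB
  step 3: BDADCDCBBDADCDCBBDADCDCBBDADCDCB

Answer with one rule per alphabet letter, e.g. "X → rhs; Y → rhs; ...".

  step 2 ⇒ step 3: DCBDCBDCBDCB ⇒ BD·ADC·DCB·BD·ADC·DCB·BD·ADC·DCB·BD·ADC·DCB
    B ↦ DCB
    C ↦ ADC
    D ↦ BD
    A ↦ B  (constrained at step 0)

A->B, B->DCB, C->ADC, D->BD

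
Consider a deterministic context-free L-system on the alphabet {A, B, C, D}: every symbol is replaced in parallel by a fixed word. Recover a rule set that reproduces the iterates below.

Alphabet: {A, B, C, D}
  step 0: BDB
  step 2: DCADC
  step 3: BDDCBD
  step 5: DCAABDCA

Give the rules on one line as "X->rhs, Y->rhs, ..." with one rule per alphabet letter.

  step 2 ⇒ step 3: DCADC ⇒ B·D·DC·B·D
    A ↦ DC
    C ↦ D
    D ↦ B
    B ↦ A  (constrained at step 0)

A->DC, B->A, C->D, D->B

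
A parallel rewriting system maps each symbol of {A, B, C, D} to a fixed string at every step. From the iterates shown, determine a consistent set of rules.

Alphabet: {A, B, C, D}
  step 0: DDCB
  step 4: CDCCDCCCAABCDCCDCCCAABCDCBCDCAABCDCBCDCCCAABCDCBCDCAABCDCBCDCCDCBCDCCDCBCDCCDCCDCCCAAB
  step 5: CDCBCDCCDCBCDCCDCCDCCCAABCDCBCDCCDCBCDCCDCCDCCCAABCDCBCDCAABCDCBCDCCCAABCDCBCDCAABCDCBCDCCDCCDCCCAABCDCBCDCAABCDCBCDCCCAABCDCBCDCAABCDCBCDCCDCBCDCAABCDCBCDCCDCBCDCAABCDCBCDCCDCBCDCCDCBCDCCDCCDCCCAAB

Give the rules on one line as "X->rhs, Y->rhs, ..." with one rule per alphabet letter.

  step 4 ⇒ step 5: CDCCDCCCAABCDCCDCCCAABCDCBCDCAABCDCBCDCCCAABCDCBCDCAABCDCBCDCCDCBCDCCDCBCDCCDCCDCCCAAB ⇒ CDC·B·CDC·CDC·B·CDC·CDC·CDC·C·C·AAB·CDC·B·CDC·CDC·B·CDC·CDC·CDC·C·C·AAB·CDC·B·CDC·AAB·CDC·B·CDC·C·C·AAB·CDC·B·CDC·AAB·CDC·B·CDC·CDC·CDC·C·C·AAB·CDC·B·CDC·AAB·CDC·B·CDC·C·C·AAB·CDC·B·CDC·AAB·CDC·B·CDC·CDC·B·CDC·AAB·CDC·B·CDC·CDC·B·CDC·AAB·CDC·B·CDC·CDC·B·CDC·CDC·B·CDC·CDC·CDC·C·C·AAB
    A ↦ C
    B ↦ AAB
    C ↦ CDC
    D ↦ B

A->C, B->AAB, C->CDC, D->B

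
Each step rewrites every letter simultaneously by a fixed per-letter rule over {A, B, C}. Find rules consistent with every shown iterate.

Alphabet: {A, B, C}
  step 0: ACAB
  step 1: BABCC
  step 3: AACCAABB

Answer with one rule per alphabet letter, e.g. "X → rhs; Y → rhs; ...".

A->B, B->CC, C->A

  step 0 ⇒ step 1: ACAB ⇒ B·A·B·CC
    A ↦ B
    B ↦ CC
    C ↦ A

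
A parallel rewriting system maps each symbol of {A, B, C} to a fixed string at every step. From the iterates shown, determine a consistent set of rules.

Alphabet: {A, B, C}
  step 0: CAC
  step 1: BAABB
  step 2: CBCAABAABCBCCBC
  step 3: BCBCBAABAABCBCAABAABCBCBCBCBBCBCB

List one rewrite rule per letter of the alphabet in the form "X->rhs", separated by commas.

  step 2 ⇒ step 3: CBCAABAABCBCCBC ⇒ B·CBC·B·AAB·AAB·CBC·AAB·AAB·CBC·B·CBC·B·B·CBC·B
    A ↦ AAB
    B ↦ CBC
    C ↦ B

A->AAB, B->CBC, C->B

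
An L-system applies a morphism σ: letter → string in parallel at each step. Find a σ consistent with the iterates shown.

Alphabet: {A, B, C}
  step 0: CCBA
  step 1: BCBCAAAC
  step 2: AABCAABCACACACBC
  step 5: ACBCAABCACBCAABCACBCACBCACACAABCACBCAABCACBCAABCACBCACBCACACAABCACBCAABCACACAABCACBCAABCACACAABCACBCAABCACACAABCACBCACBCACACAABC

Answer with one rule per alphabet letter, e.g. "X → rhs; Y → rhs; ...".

  step 1 ⇒ step 2: BCBCAAAC ⇒ AA·BC·AA·BC·AC·AC·AC·BC
    A ↦ AC
    B ↦ AA
    C ↦ BC

A->AC, B->AA, C->BC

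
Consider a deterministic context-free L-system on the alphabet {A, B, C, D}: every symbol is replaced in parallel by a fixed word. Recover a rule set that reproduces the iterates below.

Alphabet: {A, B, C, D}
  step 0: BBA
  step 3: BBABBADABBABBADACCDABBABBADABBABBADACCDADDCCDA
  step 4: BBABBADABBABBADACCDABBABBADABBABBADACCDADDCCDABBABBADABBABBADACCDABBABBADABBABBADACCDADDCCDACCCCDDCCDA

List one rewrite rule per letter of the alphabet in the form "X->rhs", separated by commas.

A->DA, B->BBA, C->D, D->CC

  step 3 ⇒ step 4: BBABBADABBABBADACCDABBABBADABBABBADACCDADDCCDA ⇒ BBA·BBA·DA·BBA·BBA·DA·CC·DA·BBA·BBA·DA·BBA·BBA·DA·CC·DA·D·D·CC·DA·BBA·BBA·DA·BBA·BBA·DA·CC·DA·BBA·BBA·DA·BBA·BBA·DA·CC·DA·D·D·CC·DA·CC·CC·D·D·CC·DA
    A ↦ DA
    B ↦ BBA
    C ↦ D
    D ↦ CC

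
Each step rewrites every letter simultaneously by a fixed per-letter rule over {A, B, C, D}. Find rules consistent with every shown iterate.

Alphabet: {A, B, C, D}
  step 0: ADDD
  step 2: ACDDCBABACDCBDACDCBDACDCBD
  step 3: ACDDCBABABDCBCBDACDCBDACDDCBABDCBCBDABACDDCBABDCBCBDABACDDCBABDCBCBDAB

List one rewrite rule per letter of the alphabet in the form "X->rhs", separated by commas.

  step 2 ⇒ step 3: ACDDCBABACDCBDACDCBDACDCBD ⇒ ACD·DCB·AB·AB·DCB·CBD·ACD·CBD·ACD·DCB·AB·DCB·CBD·AB·ACD·DCB·AB·DCB·CBD·AB·ACD·DCB·AB·DCB·CBD·AB
    A ↦ ACD
    B ↦ CBD
    C ↦ DCB
    D ↦ AB

A->ACD, B->CBD, C->DCB, D->AB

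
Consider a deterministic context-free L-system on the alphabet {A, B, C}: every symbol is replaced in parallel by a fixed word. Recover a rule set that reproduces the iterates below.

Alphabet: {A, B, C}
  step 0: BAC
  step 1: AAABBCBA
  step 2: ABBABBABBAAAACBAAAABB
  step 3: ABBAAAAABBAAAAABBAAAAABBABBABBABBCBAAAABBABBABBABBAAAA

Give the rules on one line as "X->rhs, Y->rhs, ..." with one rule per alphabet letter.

  step 2 ⇒ step 3: ABBABBABBAAAACBAAAABB ⇒ ABB·AA·AA·ABB·AA·AA·ABB·AA·AA·ABB·ABB·ABB·ABB·CBA·AA·ABB·ABB·ABB·ABB·AA·AA
    A ↦ ABB
    B ↦ AA
    C ↦ CBA

A->ABB, B->AA, C->CBA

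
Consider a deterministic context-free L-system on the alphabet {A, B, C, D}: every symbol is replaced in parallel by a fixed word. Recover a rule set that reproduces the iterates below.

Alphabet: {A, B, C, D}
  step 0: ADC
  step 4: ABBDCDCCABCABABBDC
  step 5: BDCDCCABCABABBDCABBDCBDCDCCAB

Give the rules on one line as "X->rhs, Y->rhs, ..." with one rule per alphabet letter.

A->B, B->DC, C->AB, D->C

  step 4 ⇒ step 5: ABBDCDCCABCABABBDC ⇒ B·DC·DC·C·AB·C·AB·AB·B·DC·AB·B·DC·B·DC·DC·C·AB
    A ↦ B
    B ↦ DC
    C ↦ AB
    D ↦ C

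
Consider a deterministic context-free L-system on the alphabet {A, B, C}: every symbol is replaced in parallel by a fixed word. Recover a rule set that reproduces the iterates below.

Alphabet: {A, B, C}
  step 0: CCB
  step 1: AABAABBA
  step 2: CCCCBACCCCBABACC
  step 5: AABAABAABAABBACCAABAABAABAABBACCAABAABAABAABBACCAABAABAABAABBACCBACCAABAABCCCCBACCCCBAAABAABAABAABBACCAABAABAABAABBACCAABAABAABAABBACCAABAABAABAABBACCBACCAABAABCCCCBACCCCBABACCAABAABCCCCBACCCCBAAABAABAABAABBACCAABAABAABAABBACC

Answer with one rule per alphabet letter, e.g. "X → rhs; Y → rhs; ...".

A->CC, B->BA, C->AAB

  step 1 ⇒ step 2: AABAABBA ⇒ CC·CC·BA·CC·CC·BA·BA·CC
    A ↦ CC
    B ↦ BA
  step 0 ⇒ step 1: CCB ⇒ AAB·AAB·BA
    C ↦ AAB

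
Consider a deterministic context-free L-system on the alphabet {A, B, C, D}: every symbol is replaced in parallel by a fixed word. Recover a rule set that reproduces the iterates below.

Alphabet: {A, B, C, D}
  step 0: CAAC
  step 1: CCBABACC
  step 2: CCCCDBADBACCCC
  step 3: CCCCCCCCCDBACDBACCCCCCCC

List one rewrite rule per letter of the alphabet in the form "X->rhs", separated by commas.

A->BA, B->D, C->CC, D->C

  step 2 ⇒ step 3: CCCCDBADBACCCC ⇒ CC·CC·CC·CC·C·D·BA·C·D·BA·CC·CC·CC·CC
    A ↦ BA
    B ↦ D
    C ↦ CC
    D ↦ C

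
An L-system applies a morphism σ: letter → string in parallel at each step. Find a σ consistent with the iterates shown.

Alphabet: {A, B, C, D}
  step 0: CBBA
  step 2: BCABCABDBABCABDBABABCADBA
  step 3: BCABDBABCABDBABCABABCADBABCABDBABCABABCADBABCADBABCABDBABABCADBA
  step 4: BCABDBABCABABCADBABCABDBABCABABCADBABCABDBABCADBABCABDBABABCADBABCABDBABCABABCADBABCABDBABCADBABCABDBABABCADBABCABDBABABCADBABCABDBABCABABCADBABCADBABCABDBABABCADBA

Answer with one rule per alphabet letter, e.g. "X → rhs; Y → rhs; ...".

  step 3 ⇒ step 4: BCABDBABCABDBABCABABCADBABCABDBABCABABCADBABCADBABCABDBABABCADBA ⇒ BCA·B·DBA·BCA·BA·BCA·DBA·BCA·B·DBA·BCA·BA·BCA·DBA·BCA·B·DBA·BCA·DBA·BCA·B·DBA·BA·BCA·DBA·BCA·B·DBA·BCA·BA·BCA·DBA·BCA·B·DBA·BCA·DBA·BCA·B·DBA·BA·BCA·DBA·BCA·B·DBA·BA·BCA·DBA·BCA·B·DBA·BCA·BA·BCA·DBA·BCA·DBA·BCA·B·DBA·BA·BCA·DBA
    A ↦ DBA
    B ↦ BCA
    C ↦ B
    D ↦ BA

A->DBA, B->BCA, C->B, D->BA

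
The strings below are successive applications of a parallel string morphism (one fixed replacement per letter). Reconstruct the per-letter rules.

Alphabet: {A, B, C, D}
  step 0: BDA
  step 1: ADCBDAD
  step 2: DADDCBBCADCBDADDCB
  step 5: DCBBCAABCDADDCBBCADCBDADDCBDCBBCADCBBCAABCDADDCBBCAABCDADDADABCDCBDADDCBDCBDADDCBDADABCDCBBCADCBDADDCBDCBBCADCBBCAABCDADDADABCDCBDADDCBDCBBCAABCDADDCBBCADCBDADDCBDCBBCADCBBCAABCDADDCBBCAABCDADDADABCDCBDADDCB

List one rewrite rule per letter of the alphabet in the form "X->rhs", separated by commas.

A->DAD, B->A, C->BC, D->DCB

  step 1 ⇒ step 2: ADCBDAD ⇒ DAD·DCB·BC·A·DCB·DAD·DCB
    A ↦ DAD
    B ↦ A
    C ↦ BC
    D ↦ DCB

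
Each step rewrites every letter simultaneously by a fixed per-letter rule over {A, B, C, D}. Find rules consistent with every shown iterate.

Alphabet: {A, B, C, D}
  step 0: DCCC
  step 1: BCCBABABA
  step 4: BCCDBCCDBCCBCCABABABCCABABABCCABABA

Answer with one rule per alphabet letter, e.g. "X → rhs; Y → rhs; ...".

  step 0 ⇒ step 1: DCCC ⇒ BCC·BA·BA·BA
    C ↦ BA
    D ↦ BCC
    A ↦ D  (constrained at step 1)
    B ↦ A  (constrained at step 1)

A->D, B->A, C->BA, D->BCC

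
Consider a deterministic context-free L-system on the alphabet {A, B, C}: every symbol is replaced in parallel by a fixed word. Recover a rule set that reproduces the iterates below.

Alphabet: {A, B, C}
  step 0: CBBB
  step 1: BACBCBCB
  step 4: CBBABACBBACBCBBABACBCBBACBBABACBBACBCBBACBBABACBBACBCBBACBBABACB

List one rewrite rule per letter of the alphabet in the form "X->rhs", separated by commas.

A->BA, B->CB, C->BA

  step 0 ⇒ step 1: CBBB ⇒ BA·CB·CB·CB
    B ↦ CB
    C ↦ BA
    A ↦ BA  (constrained at step 1)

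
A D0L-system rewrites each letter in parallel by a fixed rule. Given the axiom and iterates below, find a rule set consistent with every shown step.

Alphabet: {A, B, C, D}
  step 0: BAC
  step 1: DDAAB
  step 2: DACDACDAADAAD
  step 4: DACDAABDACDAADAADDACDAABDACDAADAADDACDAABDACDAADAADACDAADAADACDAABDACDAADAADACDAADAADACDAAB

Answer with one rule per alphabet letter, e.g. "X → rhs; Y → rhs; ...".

A->DAA, B->D, C->B, D->DAC

  step 1 ⇒ step 2: DDAAB ⇒ DAC·DAC·DAA·DAA·D
    A ↦ DAA
    B ↦ D
    D ↦ DAC
  step 0 ⇒ step 1: BAC ⇒ D·DAA·B
    C ↦ B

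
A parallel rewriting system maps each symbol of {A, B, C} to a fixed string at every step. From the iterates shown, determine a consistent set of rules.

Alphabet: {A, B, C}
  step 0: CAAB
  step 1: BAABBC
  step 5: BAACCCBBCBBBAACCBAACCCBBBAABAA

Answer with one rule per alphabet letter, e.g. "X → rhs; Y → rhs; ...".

  step 0 ⇒ step 1: CAAB ⇒ BAA·B·B·C
    A ↦ B
    B ↦ C
    C ↦ BAA

A->B, B->C, C->BAA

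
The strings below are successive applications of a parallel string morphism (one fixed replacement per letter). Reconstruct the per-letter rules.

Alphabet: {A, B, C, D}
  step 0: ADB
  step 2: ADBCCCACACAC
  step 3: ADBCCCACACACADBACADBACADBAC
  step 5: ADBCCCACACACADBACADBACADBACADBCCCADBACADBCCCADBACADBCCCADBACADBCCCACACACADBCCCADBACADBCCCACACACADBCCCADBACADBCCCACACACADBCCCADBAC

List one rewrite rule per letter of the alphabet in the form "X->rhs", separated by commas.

  step 2 ⇒ step 3: ADBCCCACACAC ⇒ ADB·C·CC·AC·AC·AC·ADB·AC·ADB·AC·ADB·AC
    A ↦ ADB
    B ↦ CC
    C ↦ AC
    D ↦ C

A->ADB, B->CC, C->AC, D->C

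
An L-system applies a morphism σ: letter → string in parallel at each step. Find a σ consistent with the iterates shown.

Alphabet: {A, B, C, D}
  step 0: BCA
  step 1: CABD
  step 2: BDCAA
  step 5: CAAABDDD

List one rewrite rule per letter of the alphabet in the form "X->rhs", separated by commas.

A->D, B->CA, C->B, D->A

  step 1 ⇒ step 2: CABD ⇒ B·D·CA·A
    A ↦ D
    B ↦ CA
    C ↦ B
    D ↦ A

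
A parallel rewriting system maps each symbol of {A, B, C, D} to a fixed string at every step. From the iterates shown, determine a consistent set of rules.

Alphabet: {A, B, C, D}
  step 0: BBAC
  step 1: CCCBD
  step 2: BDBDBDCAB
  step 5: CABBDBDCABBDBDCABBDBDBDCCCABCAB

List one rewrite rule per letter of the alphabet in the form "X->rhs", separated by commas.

  step 1 ⇒ step 2: CCCBD ⇒ BD·BD·BD·C·AB
    B ↦ C
    C ↦ BD
    D ↦ AB
  step 0 ⇒ step 1: BBAC ⇒ C·C·C·BD
    A ↦ C

A->C, B->C, C->BD, D->AB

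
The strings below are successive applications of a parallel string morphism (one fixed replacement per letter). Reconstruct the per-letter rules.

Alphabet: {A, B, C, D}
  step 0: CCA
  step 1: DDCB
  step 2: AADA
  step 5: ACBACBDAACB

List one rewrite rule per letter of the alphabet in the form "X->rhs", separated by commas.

  step 1 ⇒ step 2: DDCB ⇒ A·A·D·A
    B ↦ A
    C ↦ D
    D ↦ A
  step 0 ⇒ step 1: CCA ⇒ D·D·CB
    A ↦ CB

A->CB, B->A, C->D, D->A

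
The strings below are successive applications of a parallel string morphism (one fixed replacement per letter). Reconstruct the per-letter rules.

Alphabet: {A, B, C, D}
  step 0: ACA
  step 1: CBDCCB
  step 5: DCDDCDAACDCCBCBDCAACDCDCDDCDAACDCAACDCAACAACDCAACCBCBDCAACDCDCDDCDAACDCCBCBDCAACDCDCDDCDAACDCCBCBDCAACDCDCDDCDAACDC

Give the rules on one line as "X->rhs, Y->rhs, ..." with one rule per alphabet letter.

A->CB, B->D, C->DC, D->AAC

  step 0 ⇒ step 1: ACA ⇒ CB·DC·CB
    A ↦ CB
    C ↦ DC
    B ↦ D  (constrained at step 1)
    D ↦ AAC  (constrained at step 1)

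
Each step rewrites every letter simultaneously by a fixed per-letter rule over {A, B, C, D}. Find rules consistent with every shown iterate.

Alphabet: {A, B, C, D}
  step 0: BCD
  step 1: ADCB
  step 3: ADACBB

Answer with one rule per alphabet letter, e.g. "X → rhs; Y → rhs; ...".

  step 0 ⇒ step 1: BCD ⇒ A·D·CB
    B ↦ A
    C ↦ D
    D ↦ CB
    A ↦ B  (constrained at step 1)

A->B, B->A, C->D, D->CB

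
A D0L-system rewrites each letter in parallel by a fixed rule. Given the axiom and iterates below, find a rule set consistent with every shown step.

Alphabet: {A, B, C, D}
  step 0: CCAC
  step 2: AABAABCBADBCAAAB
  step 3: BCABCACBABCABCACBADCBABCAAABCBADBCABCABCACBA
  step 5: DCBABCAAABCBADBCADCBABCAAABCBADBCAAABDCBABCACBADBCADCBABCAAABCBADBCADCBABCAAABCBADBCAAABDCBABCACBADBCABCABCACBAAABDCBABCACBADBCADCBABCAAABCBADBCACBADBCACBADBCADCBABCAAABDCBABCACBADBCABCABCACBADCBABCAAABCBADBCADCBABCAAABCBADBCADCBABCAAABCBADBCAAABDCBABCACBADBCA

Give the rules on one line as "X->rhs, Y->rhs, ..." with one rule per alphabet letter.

  step 2 ⇒ step 3: AABAABCBADBCAAAB ⇒ BCA·BCA·CBA·BCA·BCA·CBA·D·CBA·BCA·AAB·CBA·D·BCA·BCA·BCA·CBA
    A ↦ BCA
    B ↦ CBA
    C ↦ D
    D ↦ AAB

A->BCA, B->CBA, C->D, D->AAB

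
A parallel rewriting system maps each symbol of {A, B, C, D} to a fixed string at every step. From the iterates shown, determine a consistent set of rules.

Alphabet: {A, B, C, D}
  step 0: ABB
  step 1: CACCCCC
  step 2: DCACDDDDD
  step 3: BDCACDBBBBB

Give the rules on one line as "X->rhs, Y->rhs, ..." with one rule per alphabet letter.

  step 2 ⇒ step 3: DCACDDDDD ⇒ B·D·CAC·D·B·B·B·B·B
    A ↦ CAC
    C ↦ D
    D ↦ B
  step 0 ⇒ step 1: ABB ⇒ CAC·CC·CC
    B ↦ CC

A->CAC, B->CC, C->D, D->B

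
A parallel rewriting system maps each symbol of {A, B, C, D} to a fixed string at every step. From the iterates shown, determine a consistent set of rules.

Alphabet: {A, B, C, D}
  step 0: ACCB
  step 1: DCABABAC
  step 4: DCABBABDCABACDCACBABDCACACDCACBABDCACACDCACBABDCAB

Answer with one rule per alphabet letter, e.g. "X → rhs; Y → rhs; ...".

  step 0 ⇒ step 1: ACCB ⇒ DC·AB·AB·AC
    A ↦ DC
    B ↦ AC
    C ↦ AB
    D ↦ B  (constrained at step 1)

A->DC, B->AC, C->AB, D->B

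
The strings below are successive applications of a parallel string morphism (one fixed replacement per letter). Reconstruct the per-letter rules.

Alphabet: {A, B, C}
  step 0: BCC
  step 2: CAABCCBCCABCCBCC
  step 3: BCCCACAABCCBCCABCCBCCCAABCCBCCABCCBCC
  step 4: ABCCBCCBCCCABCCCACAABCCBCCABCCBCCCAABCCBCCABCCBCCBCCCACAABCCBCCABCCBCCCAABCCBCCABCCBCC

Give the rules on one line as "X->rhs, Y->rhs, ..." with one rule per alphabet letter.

  step 3 ⇒ step 4: BCCCACAABCCBCCABCCBCCCAABCCBCCABCCBCC ⇒ A·BCC·BCC·BCC·CA·BCC·CA·CA·A·BCC·BCC·A·BCC·BCC·CA·A·BCC·BCC·A·BCC·BCC·BCC·CA·CA·A·BCC·BCC·A·BCC·BCC·CA·A·BCC·BCC·A·BCC·BCC
    A ↦ CA
    B ↦ A
    C ↦ BCC

A->CA, B->A, C->BCC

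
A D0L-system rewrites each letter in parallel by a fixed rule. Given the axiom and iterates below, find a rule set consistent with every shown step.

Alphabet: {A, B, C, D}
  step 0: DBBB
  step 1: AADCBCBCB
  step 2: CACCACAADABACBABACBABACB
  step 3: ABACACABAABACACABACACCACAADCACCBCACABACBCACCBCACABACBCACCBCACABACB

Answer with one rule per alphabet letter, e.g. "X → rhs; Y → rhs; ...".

A->CAC, B->CB, C->ABA, D->AAD

  step 2 ⇒ step 3: CACCACAADABACBABACBABACB ⇒ ABA·CAC·ABA·ABA·CAC·ABA·CAC·CAC·AAD·CAC·CB·CAC·ABA·CB·CAC·CB·CAC·ABA·CB·CAC·CB·CAC·ABA·CB
    A ↦ CAC
    B ↦ CB
    C ↦ ABA
    D ↦ AAD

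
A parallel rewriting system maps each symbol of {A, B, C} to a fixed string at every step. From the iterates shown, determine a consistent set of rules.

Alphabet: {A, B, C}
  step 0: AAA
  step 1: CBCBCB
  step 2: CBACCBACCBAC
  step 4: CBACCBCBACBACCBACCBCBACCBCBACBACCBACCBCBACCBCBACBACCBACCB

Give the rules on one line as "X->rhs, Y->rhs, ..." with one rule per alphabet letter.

A->CB, B->C, C->CBA

  step 1 ⇒ step 2: CBCBCB ⇒ CBA·C·CBA·C·CBA·C
    B ↦ C
    C ↦ CBA
  step 0 ⇒ step 1: AAA ⇒ CB·CB·CB
    A ↦ CB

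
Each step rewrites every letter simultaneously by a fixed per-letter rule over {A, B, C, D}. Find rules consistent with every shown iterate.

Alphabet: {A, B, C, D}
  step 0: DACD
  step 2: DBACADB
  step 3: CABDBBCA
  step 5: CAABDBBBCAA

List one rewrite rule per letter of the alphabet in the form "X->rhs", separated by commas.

A->B, B->A, C->DB, D->C

  step 2 ⇒ step 3: DBACADB ⇒ C·A·B·DB·B·C·A
    A ↦ B
    B ↦ A
    C ↦ DB
    D ↦ C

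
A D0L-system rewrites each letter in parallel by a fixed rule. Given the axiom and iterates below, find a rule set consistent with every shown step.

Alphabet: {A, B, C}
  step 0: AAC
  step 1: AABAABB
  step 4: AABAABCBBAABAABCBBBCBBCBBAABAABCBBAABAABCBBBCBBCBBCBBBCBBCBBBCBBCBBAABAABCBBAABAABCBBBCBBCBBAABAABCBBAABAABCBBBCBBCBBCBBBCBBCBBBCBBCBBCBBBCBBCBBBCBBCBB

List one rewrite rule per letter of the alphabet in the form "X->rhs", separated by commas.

A->AAB, B->CBB, C->B

  step 0 ⇒ step 1: AAC ⇒ AAB·AAB·B
    A ↦ AAB
    C ↦ B
    B ↦ CBB  (constrained at step 1)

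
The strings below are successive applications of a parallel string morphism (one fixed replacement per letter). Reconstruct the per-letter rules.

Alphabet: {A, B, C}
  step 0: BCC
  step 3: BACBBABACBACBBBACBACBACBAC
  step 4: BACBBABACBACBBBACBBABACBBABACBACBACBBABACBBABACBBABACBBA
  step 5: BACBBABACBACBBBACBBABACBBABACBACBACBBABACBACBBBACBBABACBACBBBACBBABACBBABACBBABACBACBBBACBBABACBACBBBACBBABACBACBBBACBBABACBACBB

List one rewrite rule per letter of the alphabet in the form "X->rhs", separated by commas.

A->BB, B->BAC, C->A

  step 4 ⇒ step 5: BACBBABACBACBBBACBBABACBBABACBACBACBBABACBBABACBBABACBBA ⇒ BAC·BB·A·BAC·BAC·BB·BAC·BB·A·BAC·BB·A·BAC·BAC·BAC·BB·A·BAC·BAC·BB·BAC·BB·A·BAC·BAC·BB·BAC·BB·A·BAC·BB·A·BAC·BB·A·BAC·BAC·BB·BAC·BB·A·BAC·BAC·BB·BAC·BB·A·BAC·BAC·BB·BAC·BB·A·BAC·BAC·BB
    A ↦ BB
    B ↦ BAC
    C ↦ A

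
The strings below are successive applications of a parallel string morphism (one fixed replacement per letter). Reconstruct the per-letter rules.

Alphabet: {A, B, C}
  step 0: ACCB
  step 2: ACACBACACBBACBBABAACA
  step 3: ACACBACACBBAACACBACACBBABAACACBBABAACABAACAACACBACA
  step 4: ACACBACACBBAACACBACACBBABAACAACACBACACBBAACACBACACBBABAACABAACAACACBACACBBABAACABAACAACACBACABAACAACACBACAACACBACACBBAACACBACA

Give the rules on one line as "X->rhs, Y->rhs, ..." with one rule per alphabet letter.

  step 3 ⇒ step 4: ACACBACACBBAACACBACACBBABAACACBBABAACABAACAACACBACA ⇒ ACA·CB·ACA·CB·BA·ACA·CB·ACA·CB·BA·BA·ACA·ACA·CB·ACA·CB·BA·ACA·CB·ACA·CB·BA·BA·ACA·BA·ACA·ACA·CB·ACA·CB·BA·BA·ACA·BA·ACA·ACA·CB·ACA·BA·ACA·ACA·CB·ACA·ACA·CB·ACA·CB·BA·ACA·CB·ACA
    A ↦ ACA
    B ↦ BA
    C ↦ CB

A->ACA, B->BA, C->CB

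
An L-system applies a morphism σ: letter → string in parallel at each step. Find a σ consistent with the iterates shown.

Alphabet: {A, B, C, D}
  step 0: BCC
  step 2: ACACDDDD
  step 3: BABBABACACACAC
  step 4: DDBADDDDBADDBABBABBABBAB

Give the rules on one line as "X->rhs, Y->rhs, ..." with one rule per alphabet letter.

  step 3 ⇒ step 4: BABBABACACACAC ⇒ DD·BA·DD·DD·BA·DD·BA·B·BA·B·BA·B·BA·B
    A ↦ BA
    B ↦ DD
    C ↦ B
  step 2 ⇒ step 3: ACACDDDD ⇒ BA·B·BA·B·AC·AC·AC·AC
    D ↦ AC

A->BA, B->DD, C->B, D->AC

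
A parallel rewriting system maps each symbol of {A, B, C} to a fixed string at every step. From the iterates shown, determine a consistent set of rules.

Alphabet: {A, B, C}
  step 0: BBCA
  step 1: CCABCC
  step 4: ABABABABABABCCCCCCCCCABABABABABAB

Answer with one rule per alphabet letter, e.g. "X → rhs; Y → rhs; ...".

A->CC, B->C, C->AB

  step 0 ⇒ step 1: BBCA ⇒ C·C·AB·CC
    A ↦ CC
    B ↦ C
    C ↦ AB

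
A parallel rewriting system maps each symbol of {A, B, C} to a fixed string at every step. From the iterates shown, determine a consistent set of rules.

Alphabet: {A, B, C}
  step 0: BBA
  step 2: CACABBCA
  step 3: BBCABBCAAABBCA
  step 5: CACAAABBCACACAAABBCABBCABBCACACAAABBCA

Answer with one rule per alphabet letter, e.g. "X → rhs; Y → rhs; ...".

  step 2 ⇒ step 3: CACABBCA ⇒ BB·CA·BB·CA·A·A·BB·CA
    A ↦ CA
    B ↦ A
    C ↦ BB

A->CA, B->A, C->BB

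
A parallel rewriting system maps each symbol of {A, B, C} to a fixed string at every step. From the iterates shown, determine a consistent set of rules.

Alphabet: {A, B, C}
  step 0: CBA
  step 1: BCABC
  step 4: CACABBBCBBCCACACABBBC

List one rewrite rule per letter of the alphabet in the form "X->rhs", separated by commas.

A->BC, B->CA, C->B

  step 0 ⇒ step 1: CBA ⇒ B·CA·BC
    A ↦ BC
    B ↦ CA
    C ↦ B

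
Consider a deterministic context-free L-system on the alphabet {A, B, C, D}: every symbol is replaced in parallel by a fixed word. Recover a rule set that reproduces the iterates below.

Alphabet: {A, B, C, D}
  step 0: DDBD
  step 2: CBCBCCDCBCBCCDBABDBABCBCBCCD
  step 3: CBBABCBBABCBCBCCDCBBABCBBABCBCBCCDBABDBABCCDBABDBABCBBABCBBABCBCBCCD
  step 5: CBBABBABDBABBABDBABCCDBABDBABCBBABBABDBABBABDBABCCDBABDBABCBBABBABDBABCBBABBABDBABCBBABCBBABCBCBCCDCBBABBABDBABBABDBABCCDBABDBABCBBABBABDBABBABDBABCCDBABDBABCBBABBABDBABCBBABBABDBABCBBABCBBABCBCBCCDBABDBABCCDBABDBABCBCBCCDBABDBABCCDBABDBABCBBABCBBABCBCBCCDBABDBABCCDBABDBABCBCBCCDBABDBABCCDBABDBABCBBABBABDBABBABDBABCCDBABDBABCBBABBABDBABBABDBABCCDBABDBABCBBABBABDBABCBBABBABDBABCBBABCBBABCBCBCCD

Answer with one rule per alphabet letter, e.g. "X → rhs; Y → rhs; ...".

A->D, B->BAB, C->CB, D->CCD

  step 2 ⇒ step 3: CBCBCCDCBCBCCDBABDBABCBCBCCD ⇒ CB·BAB·CB·BAB·CB·CB·CCD·CB·BAB·CB·BAB·CB·CB·CCD·BAB·D·BAB·CCD·BAB·D·BAB·CB·BAB·CB·BAB·CB·CB·CCD
    A ↦ D
    B ↦ BAB
    C ↦ CB
    D ↦ CCD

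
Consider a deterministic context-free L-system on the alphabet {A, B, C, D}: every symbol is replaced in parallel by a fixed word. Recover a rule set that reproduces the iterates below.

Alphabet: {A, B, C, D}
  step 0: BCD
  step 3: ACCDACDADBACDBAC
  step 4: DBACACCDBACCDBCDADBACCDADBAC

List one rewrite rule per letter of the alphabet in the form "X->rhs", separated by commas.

  step 3 ⇒ step 4: ACCDACDADBACDBAC ⇒ DB·AC·AC·C·DB·AC·C·DB·C·DA·DB·AC·C·DA·DB·AC
    A ↦ DB
    B ↦ DA
    C ↦ AC
    D ↦ C

A->DB, B->DA, C->AC, D->C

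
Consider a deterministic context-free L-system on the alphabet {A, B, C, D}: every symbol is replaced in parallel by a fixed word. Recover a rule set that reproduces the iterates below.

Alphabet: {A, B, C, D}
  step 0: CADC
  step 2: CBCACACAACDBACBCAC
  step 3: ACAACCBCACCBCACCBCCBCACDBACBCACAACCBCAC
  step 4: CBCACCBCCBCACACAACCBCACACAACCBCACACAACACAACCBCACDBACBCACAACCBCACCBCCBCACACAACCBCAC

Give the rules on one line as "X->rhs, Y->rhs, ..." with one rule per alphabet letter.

  step 3 ⇒ step 4: ACAACCBCACCBCACCBCCBCACDBACBCACAACCBCAC ⇒ CBC·AC·CBC·CBC·AC·AC·A·AC·CBC·AC·AC·A·AC·CBC·AC·AC·A·AC·AC·A·AC·CBC·AC·DB·A·CBC·AC·A·AC·CBC·AC·CBC·CBC·AC·AC·A·AC·CBC·AC
    A ↦ CBC
    B ↦ A
    C ↦ AC
    D ↦ DB

A->CBC, B->A, C->AC, D->DB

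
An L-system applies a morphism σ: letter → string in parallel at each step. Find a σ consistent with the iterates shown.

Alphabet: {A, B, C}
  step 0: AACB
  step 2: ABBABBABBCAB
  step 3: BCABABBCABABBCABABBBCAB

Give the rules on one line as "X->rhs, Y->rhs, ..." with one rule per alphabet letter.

A->BC, B->AB, C->B

  step 2 ⇒ step 3: ABBABBABBCAB ⇒ BC·AB·AB·BC·AB·AB·BC·AB·AB·B·BC·AB
    A ↦ BC
    B ↦ AB
    C ↦ B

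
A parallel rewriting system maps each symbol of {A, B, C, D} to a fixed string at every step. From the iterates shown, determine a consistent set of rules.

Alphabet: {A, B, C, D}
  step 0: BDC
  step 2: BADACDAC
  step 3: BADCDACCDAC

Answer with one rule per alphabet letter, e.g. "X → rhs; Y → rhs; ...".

A->D, B->BA, C->AC, D->C

  step 2 ⇒ step 3: BADACDAC ⇒ BA·D·C·D·AC·C·D·AC
    A ↦ D
    B ↦ BA
    C ↦ AC
    D ↦ C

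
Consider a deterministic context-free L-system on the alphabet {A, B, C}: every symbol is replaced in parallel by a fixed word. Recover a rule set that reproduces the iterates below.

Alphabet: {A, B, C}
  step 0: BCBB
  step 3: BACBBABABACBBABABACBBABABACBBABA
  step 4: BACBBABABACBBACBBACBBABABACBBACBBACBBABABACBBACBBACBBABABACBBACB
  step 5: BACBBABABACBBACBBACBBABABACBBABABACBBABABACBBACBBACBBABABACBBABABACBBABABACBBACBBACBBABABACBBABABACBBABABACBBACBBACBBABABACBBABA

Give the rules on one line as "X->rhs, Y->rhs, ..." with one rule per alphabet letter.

A->CB, B->BA, C->BA

  step 4 ⇒ step 5: BACBBABABACBBACBBACBBABABACBBACBBACBBABABACBBACBBACBBABABACBBACB ⇒ BA·CB·BA·BA·BA·CB·BA·CB·BA·CB·BA·BA·BA·CB·BA·BA·BA·CB·BA·BA·BA·CB·BA·CB·BA·CB·BA·BA·BA·CB·BA·BA·BA·CB·BA·BA·BA·CB·BA·CB·BA·CB·BA·BA·BA·CB·BA·BA·BA·CB·BA·BA·BA·CB·BA·CB·BA·CB·BA·BA·BA·CB·BA·BA
    A ↦ CB
    B ↦ BA
    C ↦ BA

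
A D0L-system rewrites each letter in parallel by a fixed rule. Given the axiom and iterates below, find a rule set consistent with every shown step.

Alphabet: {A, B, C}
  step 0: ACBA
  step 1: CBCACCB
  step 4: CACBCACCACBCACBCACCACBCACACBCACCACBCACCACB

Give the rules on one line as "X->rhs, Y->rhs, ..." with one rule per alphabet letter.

A->CB, B->C, C->CA

  step 0 ⇒ step 1: ACBA ⇒ CB·CA·C·CB
    A ↦ CB
    B ↦ C
    C ↦ CA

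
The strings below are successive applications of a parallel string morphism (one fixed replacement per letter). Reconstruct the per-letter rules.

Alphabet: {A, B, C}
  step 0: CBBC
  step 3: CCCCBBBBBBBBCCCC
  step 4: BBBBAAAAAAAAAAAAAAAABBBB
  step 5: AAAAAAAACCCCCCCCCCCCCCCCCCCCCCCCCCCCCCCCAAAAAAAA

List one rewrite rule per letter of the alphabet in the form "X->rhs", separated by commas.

A->CC, B->AA, C->B

  step 4 ⇒ step 5: BBBBAAAAAAAAAAAAAAAABBBB ⇒ AA·AA·AA·AA·CC·CC·CC·CC·CC·CC·CC·CC·CC·CC·CC·CC·CC·CC·CC·CC·AA·AA·AA·AA
    A ↦ CC
    B ↦ AA
  step 3 ⇒ step 4: CCCCBBBBBBBBCCCC ⇒ B·B·B·B·AA·AA·AA·AA·AA·AA·AA·AA·B·B·B·B
    C ↦ B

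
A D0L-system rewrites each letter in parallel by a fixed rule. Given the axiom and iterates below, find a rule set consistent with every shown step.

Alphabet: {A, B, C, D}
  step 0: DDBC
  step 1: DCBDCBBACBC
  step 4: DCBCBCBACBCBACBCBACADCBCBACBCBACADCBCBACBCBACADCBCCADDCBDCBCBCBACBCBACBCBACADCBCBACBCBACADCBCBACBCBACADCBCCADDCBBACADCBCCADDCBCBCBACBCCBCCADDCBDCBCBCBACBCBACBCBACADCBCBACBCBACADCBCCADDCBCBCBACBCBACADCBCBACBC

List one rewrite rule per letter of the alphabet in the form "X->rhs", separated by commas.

  step 0 ⇒ step 1: DDBC ⇒ DCB·DCB·BA·CBC
    B ↦ BA
    C ↦ CBC
    D ↦ DCB
    A ↦ CAD  (constrained at step 1)

A->CAD, B->BA, C->CBC, D->DCB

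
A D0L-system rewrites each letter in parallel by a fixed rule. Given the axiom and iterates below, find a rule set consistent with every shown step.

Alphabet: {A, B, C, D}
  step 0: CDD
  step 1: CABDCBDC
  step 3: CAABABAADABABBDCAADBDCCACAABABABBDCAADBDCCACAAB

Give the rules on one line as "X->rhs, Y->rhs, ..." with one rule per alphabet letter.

  step 0 ⇒ step 1: CDD ⇒ CA·BDC·BDC
    C ↦ CA
    D ↦ BDC
    A ↦ AB  (constrained at step 1)
    B ↦ AAD  (constrained at step 1)

A->AB, B->AAD, C->CA, D->BDC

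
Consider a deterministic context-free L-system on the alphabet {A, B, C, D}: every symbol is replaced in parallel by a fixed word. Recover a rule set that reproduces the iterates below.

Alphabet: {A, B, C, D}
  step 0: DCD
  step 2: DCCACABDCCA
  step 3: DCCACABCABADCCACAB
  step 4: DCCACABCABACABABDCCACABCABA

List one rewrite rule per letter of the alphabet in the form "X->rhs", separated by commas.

A->B, B->A, C->CA, D->DC

  step 3 ⇒ step 4: DCCACABCABADCCACAB ⇒ DC·CA·CA·B·CA·B·A·CA·B·A·B·DC·CA·CA·B·CA·B·A
    A ↦ B
    B ↦ A
    C ↦ CA
    D ↦ DC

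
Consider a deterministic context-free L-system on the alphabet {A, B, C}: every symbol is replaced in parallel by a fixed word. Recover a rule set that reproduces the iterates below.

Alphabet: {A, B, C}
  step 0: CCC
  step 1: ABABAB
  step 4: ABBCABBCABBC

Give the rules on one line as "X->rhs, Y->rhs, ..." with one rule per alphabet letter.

  step 0 ⇒ step 1: CCC ⇒ AB·AB·AB
    C ↦ AB
    A ↦ B  (constrained at step 1)
    B ↦ C  (constrained at step 1)

A->B, B->C, C->AB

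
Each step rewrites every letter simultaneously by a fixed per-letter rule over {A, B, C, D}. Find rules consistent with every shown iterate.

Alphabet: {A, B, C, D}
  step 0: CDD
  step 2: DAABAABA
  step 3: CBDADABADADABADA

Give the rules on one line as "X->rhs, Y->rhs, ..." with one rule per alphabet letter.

  step 2 ⇒ step 3: DAABAABA ⇒ CB·DA·DA·BA·DA·DA·BA·DA
    A ↦ DA
    B ↦ BA
    D ↦ CB
    C ↦ A  (constrained at step 0)

A->DA, B->BA, C->A, D->CB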